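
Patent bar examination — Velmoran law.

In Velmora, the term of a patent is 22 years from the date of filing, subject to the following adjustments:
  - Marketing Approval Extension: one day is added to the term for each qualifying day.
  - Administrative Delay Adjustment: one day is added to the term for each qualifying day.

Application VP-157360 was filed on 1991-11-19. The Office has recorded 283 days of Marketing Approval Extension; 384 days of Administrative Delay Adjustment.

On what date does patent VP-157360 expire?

2015-09-17

Base term: filing date + 22 years → 19 November 2013.
Marketing Approval Extension: +283 days → 29 August 2014.
Administrative Delay Adjustment: +384 days → 17 September 2015.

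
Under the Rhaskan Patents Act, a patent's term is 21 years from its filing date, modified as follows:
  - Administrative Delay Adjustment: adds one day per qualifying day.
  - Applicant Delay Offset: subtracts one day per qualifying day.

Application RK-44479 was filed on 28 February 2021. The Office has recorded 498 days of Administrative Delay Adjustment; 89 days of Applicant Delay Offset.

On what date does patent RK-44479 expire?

Base term: filing date + 21 years → 28 February 2042.
Administrative Delay Adjustment: +498 days → 11 July 2043.
Applicant Delay Offset: −89 days → 13 April 2043.

2043-04-13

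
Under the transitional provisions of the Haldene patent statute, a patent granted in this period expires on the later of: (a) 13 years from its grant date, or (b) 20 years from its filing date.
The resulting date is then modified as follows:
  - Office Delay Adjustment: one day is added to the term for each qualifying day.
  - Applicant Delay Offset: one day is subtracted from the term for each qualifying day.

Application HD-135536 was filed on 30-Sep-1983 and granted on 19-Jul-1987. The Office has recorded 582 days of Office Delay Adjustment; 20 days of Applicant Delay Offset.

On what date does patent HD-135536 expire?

2005-04-14

(a) grant + 13 years → 19 July 2000.
(b) filing + 20 years → 30 September 2003.
Later of the two: 30 September 2003.
Office Delay Adjustment: +582 days → 4 May 2005.
Applicant Delay Offset: −20 days → 14 April 2005.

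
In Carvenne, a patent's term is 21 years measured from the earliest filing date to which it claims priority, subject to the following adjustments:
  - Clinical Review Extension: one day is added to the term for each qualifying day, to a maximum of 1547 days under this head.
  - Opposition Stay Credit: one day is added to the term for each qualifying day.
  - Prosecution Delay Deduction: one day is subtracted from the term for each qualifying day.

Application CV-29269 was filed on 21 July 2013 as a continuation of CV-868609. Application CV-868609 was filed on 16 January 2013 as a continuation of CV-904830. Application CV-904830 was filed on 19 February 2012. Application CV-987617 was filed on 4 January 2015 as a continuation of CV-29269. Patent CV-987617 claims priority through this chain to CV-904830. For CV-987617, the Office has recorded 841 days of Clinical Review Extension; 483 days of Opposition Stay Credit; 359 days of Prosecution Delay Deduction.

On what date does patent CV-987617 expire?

Earliest priority filing: 19 February 2012.
Base term: 19 February 2012 + 21 years → 19 February 2033.
Clinical Review Extension: 841 days (within the 1547-day cap) → +841 days → 10 June 2035.
Opposition Stay Credit: +483 days → 5 October 2036.
Prosecution Delay Deduction: −359 days → 12 October 2035.

2035-10-12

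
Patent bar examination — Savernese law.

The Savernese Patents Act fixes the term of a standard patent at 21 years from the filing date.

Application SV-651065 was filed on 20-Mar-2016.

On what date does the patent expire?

Filing date + 21 years → 20 March 2037.

2037-03-20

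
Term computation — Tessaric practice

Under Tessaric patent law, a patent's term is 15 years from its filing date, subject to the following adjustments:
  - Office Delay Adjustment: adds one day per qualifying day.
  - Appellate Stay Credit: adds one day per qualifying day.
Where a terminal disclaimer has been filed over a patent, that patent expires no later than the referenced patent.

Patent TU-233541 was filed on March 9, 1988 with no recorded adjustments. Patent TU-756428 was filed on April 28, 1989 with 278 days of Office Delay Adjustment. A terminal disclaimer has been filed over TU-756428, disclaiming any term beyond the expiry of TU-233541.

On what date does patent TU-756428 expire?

Natural term of TU-756428:
  Base: filing + 15 years → 28 April 2004.
  Office Delay Adjustment: +278 days → 31 January 2005.
Expiry of referenced patent TU-233541:
  Base: filing + 15 years → 9 March 2003.
Terminal disclaimer: TU-756428 expires on the earlier of 31 January 2005 and 9 March 2003.

March 9, 2003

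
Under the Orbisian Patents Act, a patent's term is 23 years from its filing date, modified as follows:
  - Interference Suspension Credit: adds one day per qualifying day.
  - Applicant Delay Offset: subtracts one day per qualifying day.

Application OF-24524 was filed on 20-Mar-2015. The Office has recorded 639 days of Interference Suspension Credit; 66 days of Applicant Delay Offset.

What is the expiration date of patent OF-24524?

October 14, 2039

Base term: filing date + 23 years → 20 March 2038.
Interference Suspension Credit: +639 days → 19 December 2039.
Applicant Delay Offset: −66 days → 14 October 2039.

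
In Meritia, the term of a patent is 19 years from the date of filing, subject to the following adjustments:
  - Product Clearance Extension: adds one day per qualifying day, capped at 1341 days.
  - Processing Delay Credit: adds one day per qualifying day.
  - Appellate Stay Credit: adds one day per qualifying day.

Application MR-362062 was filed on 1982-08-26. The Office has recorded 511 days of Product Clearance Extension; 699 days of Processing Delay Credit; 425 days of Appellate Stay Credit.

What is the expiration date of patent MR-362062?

Base term: filing date + 19 years → 26 August 2001.
Product Clearance Extension: 511 days (within the 1341-day cap) → +511 days → 19 January 2003.
Processing Delay Credit: +699 days → 18 December 2004.
Appellate Stay Credit: +425 days → 16 February 2006.

2006-02-16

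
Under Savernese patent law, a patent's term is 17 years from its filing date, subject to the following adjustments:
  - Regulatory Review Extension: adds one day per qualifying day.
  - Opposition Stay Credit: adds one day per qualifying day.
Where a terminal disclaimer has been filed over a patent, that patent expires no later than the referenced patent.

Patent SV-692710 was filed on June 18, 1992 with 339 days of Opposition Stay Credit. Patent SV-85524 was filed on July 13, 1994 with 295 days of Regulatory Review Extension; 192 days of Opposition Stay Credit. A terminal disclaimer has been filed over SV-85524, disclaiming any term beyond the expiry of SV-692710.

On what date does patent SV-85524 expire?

2010-05-23

Natural term of SV-85524:
  Base: filing + 17 years → 13 July 2011.
  Regulatory Review Extension: +295 days → 3 May 2012.
  Opposition Stay Credit: +192 days → 11 November 2012.
Expiry of referenced patent SV-692710:
  Base: filing + 17 years → 18 June 2009.
  Opposition Stay Credit: +339 days → 23 May 2010.
Terminal disclaimer: SV-85524 expires on the earlier of 11 November 2012 and 23 May 2010.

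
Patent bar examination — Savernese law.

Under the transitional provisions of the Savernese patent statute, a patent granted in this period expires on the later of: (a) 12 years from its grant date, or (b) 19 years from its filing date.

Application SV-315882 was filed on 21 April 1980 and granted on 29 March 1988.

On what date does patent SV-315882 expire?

2000-03-29

(a) grant + 12 years → 29 March 2000.
(b) filing + 19 years → 21 April 1999.
Later of the two: 29 March 2000.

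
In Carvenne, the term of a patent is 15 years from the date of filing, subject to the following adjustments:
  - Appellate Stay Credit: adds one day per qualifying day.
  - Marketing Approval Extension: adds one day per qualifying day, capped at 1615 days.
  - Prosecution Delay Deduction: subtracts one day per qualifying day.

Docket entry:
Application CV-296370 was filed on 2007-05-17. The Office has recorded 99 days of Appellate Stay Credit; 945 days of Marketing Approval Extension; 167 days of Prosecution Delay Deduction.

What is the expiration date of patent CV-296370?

Base term: filing date + 15 years → 17 May 2022.
Appellate Stay Credit: +99 days → 24 August 2022.
Marketing Approval Extension: 945 days (within the 1615-day cap) → +945 days → 26 March 2025.
Prosecution Delay Deduction: −167 days → 10 October 2024.

2024-10-10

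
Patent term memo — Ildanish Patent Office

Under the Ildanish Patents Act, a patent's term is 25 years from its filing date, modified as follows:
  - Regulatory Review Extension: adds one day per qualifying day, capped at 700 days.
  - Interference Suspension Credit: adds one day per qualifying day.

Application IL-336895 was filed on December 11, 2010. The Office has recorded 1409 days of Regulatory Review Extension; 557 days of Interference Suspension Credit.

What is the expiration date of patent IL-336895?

Base term: filing date + 25 years → 11 December 2035.
Regulatory Review Extension: 1409 days claimed exceeds the 700-day cap, so +700 days → 10 November 2037.
Interference Suspension Credit: +557 days → 21 May 2039.

2039-05-21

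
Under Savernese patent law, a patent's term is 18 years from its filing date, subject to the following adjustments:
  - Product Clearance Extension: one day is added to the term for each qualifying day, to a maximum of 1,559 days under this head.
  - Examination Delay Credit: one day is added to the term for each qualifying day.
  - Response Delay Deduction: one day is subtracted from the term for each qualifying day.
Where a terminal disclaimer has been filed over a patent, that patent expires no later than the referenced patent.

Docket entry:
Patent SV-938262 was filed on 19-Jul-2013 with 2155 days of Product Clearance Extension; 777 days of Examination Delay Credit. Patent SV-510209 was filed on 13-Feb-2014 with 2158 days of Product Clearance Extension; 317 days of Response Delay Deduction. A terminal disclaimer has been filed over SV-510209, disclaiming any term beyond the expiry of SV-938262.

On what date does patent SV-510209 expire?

Natural term of SV-510209:
  Base: filing + 18 years → 13 February 2032.
  Product Clearance Extension: 2158 days claimed exceeds the 1559-day cap, so +1559 days → 21 May 2036.
  Response Delay Deduction: −317 days → 9 July 2035.
Expiry of referenced patent SV-938262:
  Base: filing + 18 years → 19 July 2031.
  Product Clearance Extension: 2155 days claimed exceeds the 1559-day cap, so +1559 days → 25 October 2035.
  Examination Delay Credit: +777 days → 10 December 2037.
Terminal disclaimer: SV-510209 expires on the earlier of 9 July 2035 and 10 December 2037.

July 9, 2035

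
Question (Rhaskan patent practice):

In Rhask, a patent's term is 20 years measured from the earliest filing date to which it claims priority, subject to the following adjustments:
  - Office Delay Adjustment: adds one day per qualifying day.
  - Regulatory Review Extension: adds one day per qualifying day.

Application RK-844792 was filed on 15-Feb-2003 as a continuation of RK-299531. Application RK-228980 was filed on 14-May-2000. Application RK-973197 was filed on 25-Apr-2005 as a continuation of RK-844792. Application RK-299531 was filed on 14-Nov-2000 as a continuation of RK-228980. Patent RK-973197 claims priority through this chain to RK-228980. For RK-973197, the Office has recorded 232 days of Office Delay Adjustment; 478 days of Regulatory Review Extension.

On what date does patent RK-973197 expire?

2022-04-24

Earliest priority filing: 14 May 2000.
Base term: 14 May 2000 + 20 years → 14 May 2020.
Office Delay Adjustment: +232 days → 1 January 2021.
Regulatory Review Extension: +478 days → 24 April 2022.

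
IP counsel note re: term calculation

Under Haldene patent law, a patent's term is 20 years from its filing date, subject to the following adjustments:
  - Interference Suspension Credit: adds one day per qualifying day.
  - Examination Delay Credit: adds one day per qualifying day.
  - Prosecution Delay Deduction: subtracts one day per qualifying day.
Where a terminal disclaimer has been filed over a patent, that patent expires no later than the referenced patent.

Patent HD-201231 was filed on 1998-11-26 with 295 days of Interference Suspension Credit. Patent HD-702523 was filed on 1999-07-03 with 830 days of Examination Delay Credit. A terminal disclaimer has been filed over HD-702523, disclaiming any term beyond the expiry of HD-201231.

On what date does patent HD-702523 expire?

Natural term of HD-702523:
  Base: filing + 20 years → 3 July 2019.
  Examination Delay Credit: +830 days → 10 October 2021.
Expiry of referenced patent HD-201231:
  Base: filing + 20 years → 26 November 2018.
  Interference Suspension Credit: +295 days → 17 September 2019.
Terminal disclaimer: HD-702523 expires on the earlier of 10 October 2021 and 17 September 2019.

September 17, 2019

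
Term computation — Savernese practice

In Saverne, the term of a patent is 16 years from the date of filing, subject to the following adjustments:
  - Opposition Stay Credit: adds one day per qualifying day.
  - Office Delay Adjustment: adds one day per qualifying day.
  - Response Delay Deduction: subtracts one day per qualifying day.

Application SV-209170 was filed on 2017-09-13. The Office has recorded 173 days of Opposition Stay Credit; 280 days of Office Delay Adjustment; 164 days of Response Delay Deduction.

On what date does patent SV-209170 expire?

June 29, 2034

Base term: filing date + 16 years → 13 September 2033.
Opposition Stay Credit: +173 days → 5 March 2034.
Office Delay Adjustment: +280 days → 10 December 2034.
Response Delay Deduction: −164 days → 29 June 2034.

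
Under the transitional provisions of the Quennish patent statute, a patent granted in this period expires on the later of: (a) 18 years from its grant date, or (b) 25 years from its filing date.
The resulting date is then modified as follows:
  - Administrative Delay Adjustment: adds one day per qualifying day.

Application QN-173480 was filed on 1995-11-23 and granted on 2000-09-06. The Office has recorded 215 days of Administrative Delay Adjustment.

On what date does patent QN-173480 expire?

June 26, 2021

(a) grant + 18 years → 6 September 2018.
(b) filing + 25 years → 23 November 2020.
Later of the two: 23 November 2020.
Administrative Delay Adjustment: +215 days → 26 June 2021.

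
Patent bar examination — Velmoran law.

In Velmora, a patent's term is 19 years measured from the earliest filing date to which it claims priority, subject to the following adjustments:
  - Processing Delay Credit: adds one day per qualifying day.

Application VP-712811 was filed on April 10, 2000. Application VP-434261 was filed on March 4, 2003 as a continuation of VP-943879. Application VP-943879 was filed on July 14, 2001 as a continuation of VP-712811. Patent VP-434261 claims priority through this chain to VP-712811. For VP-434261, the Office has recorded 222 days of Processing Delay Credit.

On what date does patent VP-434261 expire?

November 18, 2019

Earliest priority filing: 10 April 2000.
Base term: 10 April 2000 + 19 years → 10 April 2019.
Processing Delay Credit: +222 days → 18 November 2019.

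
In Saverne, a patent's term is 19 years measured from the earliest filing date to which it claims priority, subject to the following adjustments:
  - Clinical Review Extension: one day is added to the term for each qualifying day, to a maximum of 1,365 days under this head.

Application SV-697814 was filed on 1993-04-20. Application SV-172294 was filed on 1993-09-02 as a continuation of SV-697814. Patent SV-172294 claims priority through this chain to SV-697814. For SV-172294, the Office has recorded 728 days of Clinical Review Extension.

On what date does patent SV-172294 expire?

Earliest priority filing: 20 April 1993.
Base term: 20 April 1993 + 19 years → 20 April 2012.
Clinical Review Extension: 728 days (within the 1365-day cap) → +728 days → 18 April 2014.

April 18, 2014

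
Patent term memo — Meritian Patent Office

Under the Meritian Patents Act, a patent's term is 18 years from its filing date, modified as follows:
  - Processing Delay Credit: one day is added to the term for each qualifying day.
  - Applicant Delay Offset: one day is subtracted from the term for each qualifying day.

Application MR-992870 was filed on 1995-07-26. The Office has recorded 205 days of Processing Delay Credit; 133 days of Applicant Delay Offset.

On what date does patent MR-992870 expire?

Base term: filing date + 18 years → 26 July 2013.
Processing Delay Credit: +205 days → 16 February 2014.
Applicant Delay Offset: −133 days → 6 October 2013.

October 6, 2013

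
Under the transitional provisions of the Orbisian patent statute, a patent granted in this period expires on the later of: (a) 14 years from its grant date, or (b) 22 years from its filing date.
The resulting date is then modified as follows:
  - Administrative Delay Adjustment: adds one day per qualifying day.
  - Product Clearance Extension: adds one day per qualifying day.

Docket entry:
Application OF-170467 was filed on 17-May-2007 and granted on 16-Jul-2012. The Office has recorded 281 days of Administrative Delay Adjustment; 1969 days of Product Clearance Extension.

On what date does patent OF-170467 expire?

(a) grant + 14 years → 16 July 2026.
(b) filing + 22 years → 17 May 2029.
Later of the two: 17 May 2029.
Administrative Delay Adjustment: +281 days → 22 February 2030.
Product Clearance Extension: +1969 days → 15 July 2035.

July 15, 2035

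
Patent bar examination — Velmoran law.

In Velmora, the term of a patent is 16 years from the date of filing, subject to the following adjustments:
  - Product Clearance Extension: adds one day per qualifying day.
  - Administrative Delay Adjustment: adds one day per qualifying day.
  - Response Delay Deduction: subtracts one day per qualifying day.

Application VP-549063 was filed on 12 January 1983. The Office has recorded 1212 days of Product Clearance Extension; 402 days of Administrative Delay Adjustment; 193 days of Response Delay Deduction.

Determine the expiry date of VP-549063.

December 3, 2002

Base term: filing date + 16 years → 12 January 1999.
Product Clearance Extension: +1212 days → 8 May 2002.
Administrative Delay Adjustment: +402 days → 14 June 2003.
Response Delay Deduction: −193 days → 3 December 2002.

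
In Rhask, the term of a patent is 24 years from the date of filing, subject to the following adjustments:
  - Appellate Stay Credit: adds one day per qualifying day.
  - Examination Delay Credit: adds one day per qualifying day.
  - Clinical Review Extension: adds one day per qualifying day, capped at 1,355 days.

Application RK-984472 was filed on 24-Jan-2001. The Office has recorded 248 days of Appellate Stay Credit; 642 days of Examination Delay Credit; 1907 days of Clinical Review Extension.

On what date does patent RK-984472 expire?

Base term: filing date + 24 years → 24 January 2025.
Appellate Stay Credit: +248 days → 29 September 2025.
Examination Delay Credit: +642 days → 3 July 2027.
Clinical Review Extension: 1907 days claimed exceeds the 1355-day cap, so +1355 days → 19 March 2031.

March 19, 2031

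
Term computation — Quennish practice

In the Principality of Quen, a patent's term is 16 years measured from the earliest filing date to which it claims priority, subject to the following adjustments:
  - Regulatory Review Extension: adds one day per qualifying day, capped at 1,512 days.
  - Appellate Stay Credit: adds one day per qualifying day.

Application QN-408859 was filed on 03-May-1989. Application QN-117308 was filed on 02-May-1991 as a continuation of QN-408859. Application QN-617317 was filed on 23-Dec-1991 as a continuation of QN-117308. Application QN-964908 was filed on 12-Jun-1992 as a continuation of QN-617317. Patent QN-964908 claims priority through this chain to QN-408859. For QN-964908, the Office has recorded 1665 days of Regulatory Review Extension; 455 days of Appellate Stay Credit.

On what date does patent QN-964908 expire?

2010-09-21

Earliest priority filing: 3 May 1989.
Base term: 3 May 1989 + 16 years → 3 May 2005.
Regulatory Review Extension: 1665 days claimed exceeds the 1512-day cap, so +1512 days → 23 June 2009.
Appellate Stay Credit: +455 days → 21 September 2010.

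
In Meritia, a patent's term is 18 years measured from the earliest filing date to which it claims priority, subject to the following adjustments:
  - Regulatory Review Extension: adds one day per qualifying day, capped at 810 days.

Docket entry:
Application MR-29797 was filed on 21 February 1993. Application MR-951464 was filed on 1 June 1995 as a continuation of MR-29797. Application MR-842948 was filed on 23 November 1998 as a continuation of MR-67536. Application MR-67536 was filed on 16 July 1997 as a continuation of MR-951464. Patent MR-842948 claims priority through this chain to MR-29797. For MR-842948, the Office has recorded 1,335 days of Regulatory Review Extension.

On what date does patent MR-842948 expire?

Earliest priority filing: 21 February 1993.
Base term: 21 February 1993 + 18 years → 21 February 2011.
Regulatory Review Extension: 1335 days claimed exceeds the 810-day cap, so +810 days → 11 May 2013.

2013-05-11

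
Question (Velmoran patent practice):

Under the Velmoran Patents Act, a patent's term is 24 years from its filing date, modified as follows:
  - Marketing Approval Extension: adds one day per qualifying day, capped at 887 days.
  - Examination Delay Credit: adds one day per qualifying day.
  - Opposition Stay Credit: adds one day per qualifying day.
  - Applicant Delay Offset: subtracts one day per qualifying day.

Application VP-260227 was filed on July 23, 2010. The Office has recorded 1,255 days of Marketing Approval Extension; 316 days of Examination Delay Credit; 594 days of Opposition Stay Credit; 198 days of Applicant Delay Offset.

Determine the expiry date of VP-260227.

2038-12-08

Base term: filing date + 24 years → 23 July 2034.
Marketing Approval Extension: 1255 days claimed exceeds the 887-day cap, so +887 days → 26 December 2036.
Examination Delay Credit: +316 days → 7 November 2037.
Opposition Stay Credit: +594 days → 24 June 2039.
Applicant Delay Offset: −198 days → 8 December 2038.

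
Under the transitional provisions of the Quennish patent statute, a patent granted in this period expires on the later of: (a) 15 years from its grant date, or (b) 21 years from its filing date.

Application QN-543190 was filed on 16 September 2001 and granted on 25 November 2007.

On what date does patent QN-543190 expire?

November 25, 2022

(a) grant + 15 years → 25 November 2022.
(b) filing + 21 years → 16 September 2022.
Later of the two: 25 November 2022.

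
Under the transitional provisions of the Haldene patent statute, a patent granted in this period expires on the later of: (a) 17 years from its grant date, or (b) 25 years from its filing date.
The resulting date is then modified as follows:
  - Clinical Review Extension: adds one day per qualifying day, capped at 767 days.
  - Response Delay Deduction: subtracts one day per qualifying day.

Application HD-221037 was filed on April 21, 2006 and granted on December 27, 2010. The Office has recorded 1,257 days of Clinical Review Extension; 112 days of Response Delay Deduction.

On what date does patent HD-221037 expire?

February 4, 2033

(a) grant + 17 years → 27 December 2027.
(b) filing + 25 years → 21 April 2031.
Later of the two: 21 April 2031.
Clinical Review Extension: 1257 days claimed exceeds the 767-day cap, so +767 days → 27 May 2033.
Response Delay Deduction: −112 days → 4 February 2033.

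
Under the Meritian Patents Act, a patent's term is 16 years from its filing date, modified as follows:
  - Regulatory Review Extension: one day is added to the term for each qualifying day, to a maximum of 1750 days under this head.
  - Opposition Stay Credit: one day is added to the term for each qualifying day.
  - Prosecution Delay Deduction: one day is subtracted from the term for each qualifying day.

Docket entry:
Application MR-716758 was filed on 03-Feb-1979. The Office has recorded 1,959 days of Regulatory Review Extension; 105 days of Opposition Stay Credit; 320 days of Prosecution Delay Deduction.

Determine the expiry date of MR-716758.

Base term: filing date + 16 years → 3 February 1995.
Regulatory Review Extension: 1959 days claimed exceeds the 1750-day cap, so +1750 days → 19 November 1999.
Opposition Stay Credit: +105 days → 3 March 2000.
Prosecution Delay Deduction: −320 days → 18 April 1999.

April 18, 1999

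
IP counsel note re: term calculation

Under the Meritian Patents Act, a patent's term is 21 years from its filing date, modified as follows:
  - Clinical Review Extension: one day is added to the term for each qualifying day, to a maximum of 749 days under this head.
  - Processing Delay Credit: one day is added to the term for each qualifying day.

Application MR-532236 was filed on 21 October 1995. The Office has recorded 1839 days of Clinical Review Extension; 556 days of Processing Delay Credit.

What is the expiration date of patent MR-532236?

May 18, 2020

Base term: filing date + 21 years → 21 October 2016.
Clinical Review Extension: 1839 days claimed exceeds the 749-day cap, so +749 days → 9 November 2018.
Processing Delay Credit: +556 days → 18 May 2020.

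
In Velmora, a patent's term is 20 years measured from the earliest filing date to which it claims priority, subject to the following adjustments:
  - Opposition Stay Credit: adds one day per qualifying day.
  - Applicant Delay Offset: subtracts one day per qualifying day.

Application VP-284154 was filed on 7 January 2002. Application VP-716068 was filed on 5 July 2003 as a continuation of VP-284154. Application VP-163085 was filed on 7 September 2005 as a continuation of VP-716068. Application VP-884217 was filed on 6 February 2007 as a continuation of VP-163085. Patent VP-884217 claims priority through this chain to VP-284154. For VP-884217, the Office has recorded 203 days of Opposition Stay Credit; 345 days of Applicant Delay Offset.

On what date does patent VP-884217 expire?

2021-08-18

Earliest priority filing: 7 January 2002.
Base term: 7 January 2002 + 20 years → 7 January 2022.
Opposition Stay Credit: +203 days → 29 July 2022.
Applicant Delay Offset: −345 days → 18 August 2021.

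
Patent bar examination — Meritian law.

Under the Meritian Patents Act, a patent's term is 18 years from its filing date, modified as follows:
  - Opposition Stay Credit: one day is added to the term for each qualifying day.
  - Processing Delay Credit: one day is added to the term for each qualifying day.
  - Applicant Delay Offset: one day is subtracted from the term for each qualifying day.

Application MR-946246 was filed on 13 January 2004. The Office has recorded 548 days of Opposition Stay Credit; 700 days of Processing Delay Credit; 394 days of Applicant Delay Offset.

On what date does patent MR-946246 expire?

2024-05-16

Base term: filing date + 18 years → 13 January 2022.
Opposition Stay Credit: +548 days → 15 July 2023.
Processing Delay Credit: +700 days → 14 June 2025.
Applicant Delay Offset: −394 days → 16 May 2024.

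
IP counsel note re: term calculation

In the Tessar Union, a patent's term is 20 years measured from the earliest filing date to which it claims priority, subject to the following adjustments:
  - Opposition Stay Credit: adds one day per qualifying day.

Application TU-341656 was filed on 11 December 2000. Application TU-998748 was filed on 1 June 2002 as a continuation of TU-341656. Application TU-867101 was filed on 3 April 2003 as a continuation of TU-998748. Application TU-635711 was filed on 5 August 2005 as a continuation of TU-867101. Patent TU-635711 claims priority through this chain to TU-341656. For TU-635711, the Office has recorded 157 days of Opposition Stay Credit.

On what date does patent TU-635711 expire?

2021-05-17

Earliest priority filing: 11 December 2000.
Base term: 11 December 2000 + 20 years → 11 December 2020.
Opposition Stay Credit: +157 days → 17 May 2021.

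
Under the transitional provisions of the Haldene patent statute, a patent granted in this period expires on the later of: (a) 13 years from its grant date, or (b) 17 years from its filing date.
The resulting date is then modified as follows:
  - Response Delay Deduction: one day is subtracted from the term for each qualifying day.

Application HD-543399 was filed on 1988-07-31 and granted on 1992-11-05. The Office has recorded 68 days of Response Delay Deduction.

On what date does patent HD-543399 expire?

(a) grant + 13 years → 5 November 2005.
(b) filing + 17 years → 31 July 2005.
Later of the two: 5 November 2005.
Response Delay Deduction: −68 days → 29 August 2005.

2005-08-29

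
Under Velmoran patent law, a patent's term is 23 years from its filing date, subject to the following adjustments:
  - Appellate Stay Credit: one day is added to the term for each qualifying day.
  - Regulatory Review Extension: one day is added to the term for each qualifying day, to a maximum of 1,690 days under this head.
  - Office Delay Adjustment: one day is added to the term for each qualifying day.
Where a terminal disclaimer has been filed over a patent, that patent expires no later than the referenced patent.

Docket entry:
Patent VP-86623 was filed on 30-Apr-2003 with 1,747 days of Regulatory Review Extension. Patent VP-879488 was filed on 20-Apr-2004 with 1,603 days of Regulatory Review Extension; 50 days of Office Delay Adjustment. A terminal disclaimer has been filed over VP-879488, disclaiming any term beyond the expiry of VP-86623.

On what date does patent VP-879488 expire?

December 15, 2030

Natural term of VP-879488:
  Base: filing + 23 years → 20 April 2027.
  Regulatory Review Extension: 1603 days (within the 1690-day cap) → +1603 days → 9 September 2031.
  Office Delay Adjustment: +50 days → 29 October 2031.
Expiry of referenced patent VP-86623:
  Base: filing + 23 years → 30 April 2026.
  Regulatory Review Extension: 1747 days claimed exceeds the 1690-day cap, so +1690 days → 15 December 2030.
Terminal disclaimer: VP-879488 expires on the earlier of 29 October 2031 and 15 December 2030.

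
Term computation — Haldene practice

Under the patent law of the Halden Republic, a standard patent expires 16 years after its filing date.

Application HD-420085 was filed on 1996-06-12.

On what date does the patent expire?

June 12, 2012

Filing date + 16 years → 12 June 2012.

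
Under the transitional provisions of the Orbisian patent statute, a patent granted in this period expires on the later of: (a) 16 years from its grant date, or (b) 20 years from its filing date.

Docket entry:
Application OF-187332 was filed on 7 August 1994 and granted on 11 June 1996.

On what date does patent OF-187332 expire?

August 7, 2014

(a) grant + 16 years → 11 June 2012.
(b) filing + 20 years → 7 August 2014.
Later of the two: 7 August 2014.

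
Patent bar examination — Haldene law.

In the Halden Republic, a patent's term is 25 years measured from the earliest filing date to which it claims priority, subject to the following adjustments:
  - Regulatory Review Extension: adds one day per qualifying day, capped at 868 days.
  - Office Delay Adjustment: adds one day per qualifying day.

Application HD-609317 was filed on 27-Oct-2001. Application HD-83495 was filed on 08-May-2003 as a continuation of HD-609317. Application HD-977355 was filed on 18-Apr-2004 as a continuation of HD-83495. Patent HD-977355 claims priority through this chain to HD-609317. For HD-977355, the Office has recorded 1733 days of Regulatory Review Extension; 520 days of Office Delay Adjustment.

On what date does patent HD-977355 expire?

Earliest priority filing: 27 October 2001.
Base term: 27 October 2001 + 25 years → 27 October 2026.
Regulatory Review Extension: 1733 days claimed exceeds the 868-day cap, so +868 days → 13 March 2029.
Office Delay Adjustment: +520 days → 15 August 2030.

August 15, 2030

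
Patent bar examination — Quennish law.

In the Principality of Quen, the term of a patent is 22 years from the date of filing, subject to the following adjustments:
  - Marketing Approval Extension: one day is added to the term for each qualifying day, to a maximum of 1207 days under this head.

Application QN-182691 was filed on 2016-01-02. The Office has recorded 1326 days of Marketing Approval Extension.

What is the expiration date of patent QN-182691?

Base term: filing date + 22 years → 2 January 2038.
Marketing Approval Extension: 1326 days claimed exceeds the 1207-day cap, so +1207 days → 23 April 2041.

April 23, 2041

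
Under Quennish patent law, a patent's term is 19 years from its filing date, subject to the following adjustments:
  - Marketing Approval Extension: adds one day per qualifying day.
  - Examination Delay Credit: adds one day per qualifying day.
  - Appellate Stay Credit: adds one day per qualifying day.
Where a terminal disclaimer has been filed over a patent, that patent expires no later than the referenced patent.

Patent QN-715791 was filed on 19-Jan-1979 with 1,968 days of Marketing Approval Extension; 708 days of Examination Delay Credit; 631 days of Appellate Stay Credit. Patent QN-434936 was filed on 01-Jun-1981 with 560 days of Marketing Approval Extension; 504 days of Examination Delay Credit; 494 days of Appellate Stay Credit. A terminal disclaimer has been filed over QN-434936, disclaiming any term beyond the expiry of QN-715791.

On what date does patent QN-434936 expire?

September 6, 2004

Natural term of QN-434936:
  Base: filing + 19 years → 1 June 2000.
  Marketing Approval Extension: +560 days → 13 December 2001.
  Examination Delay Credit: +504 days → 1 May 2003.
  Appellate Stay Credit: +494 days → 6 September 2004.
Expiry of referenced patent QN-715791:
  Base: filing + 19 years → 19 January 1998.
  Marketing Approval Extension: +1968 days → 10 June 2003.
  Examination Delay Credit: +708 days → 18 May 2005.
  Appellate Stay Credit: +631 days → 8 February 2007.
Terminal disclaimer: QN-434936 expires on the earlier of 6 September 2004 and 8 February 2007.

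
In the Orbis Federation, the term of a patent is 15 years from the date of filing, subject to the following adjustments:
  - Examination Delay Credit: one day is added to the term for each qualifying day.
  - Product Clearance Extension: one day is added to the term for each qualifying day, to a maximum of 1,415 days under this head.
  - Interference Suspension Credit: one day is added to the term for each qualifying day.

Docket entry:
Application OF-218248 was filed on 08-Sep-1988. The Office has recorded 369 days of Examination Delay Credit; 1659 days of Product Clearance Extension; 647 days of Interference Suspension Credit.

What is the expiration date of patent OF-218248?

Base term: filing date + 15 years → 8 September 2003.
Examination Delay Credit: +369 days → 11 September 2004.
Product Clearance Extension: 1659 days claimed exceeds the 1415-day cap, so +1415 days → 27 July 2008.
Interference Suspension Credit: +647 days → 5 May 2010.

2010-05-05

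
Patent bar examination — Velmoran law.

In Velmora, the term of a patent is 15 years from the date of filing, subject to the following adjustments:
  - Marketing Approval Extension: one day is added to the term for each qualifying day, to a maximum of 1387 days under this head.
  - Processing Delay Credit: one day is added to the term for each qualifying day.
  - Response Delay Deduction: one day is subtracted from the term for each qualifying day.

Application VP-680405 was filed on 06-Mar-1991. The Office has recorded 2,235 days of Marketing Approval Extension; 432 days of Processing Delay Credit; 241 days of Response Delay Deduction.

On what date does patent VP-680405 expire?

Base term: filing date + 15 years → 6 March 2006.
Marketing Approval Extension: 2235 days claimed exceeds the 1387-day cap, so +1387 days → 22 December 2009.
Processing Delay Credit: +432 days → 27 February 2011.
Response Delay Deduction: −241 days → 1 July 2010.

2010-07-01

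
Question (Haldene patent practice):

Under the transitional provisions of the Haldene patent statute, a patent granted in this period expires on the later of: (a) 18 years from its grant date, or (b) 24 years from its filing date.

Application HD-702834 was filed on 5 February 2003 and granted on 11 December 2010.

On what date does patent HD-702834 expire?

2028-12-11

(a) grant + 18 years → 11 December 2028.
(b) filing + 24 years → 5 February 2027.
Later of the two: 11 December 2028.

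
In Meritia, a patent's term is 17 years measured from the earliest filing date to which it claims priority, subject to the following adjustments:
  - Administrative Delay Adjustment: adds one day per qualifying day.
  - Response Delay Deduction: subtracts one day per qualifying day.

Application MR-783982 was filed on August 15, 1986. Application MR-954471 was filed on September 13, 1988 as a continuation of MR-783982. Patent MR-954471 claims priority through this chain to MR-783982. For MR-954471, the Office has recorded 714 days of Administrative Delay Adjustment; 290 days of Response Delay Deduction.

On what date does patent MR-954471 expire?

Earliest priority filing: 15 August 1986.
Base term: 15 August 1986 + 17 years → 15 August 2003.
Administrative Delay Adjustment: +714 days → 29 July 2005.
Response Delay Deduction: −290 days → 12 October 2004.

October 12, 2004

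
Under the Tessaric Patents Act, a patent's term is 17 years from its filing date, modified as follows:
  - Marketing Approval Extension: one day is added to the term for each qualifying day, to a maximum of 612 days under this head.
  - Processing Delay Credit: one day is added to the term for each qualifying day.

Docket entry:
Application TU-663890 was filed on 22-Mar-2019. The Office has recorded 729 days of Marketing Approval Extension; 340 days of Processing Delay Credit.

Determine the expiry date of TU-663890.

2038-10-30

Base term: filing date + 17 years → 22 March 2036.
Marketing Approval Extension: 729 days claimed exceeds the 612-day cap, so +612 days → 24 November 2037.
Processing Delay Credit: +340 days → 30 October 2038.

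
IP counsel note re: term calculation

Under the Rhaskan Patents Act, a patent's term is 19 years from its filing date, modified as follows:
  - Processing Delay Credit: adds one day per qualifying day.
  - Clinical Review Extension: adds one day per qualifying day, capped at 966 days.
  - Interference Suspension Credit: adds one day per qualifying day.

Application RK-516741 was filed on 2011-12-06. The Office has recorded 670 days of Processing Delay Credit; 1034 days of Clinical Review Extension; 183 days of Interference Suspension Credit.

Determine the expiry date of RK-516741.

Base term: filing date + 19 years → 6 December 2030.
Processing Delay Credit: +670 days → 6 October 2032.
Clinical Review Extension: 1034 days claimed exceeds the 966-day cap, so +966 days → 30 May 2035.
Interference Suspension Credit: +183 days → 29 November 2035.

2035-11-29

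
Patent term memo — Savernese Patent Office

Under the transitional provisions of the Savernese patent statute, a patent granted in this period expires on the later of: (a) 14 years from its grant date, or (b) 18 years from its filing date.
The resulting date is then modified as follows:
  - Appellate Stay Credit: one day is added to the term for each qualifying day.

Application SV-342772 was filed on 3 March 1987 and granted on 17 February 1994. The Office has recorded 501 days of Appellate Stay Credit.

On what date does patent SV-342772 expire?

(a) grant + 14 years → 17 February 2008.
(b) filing + 18 years → 3 March 2005.
Later of the two: 17 February 2008.
Appellate Stay Credit: +501 days → 2 July 2009.

2009-07-02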